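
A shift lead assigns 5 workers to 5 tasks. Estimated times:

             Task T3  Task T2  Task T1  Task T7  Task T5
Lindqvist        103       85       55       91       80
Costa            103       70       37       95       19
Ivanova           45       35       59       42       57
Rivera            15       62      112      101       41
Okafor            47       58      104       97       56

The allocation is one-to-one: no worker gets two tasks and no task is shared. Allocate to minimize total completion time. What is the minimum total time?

Min total: 189 min

Optimal: Lindqvist→Task T1 (55 min), Costa→Task T5 (19 min), Ivanova→Task T7 (42 min), Rivera→Task T3 (15 min), Okafor→Task T2 (58 min) — total 55+19+42+15+58 = 189 min.
Row-greedy (each worker in turn takes its cheapest remaining task) gives 221 min, worse by 32.
Every other assignment is strictly worse.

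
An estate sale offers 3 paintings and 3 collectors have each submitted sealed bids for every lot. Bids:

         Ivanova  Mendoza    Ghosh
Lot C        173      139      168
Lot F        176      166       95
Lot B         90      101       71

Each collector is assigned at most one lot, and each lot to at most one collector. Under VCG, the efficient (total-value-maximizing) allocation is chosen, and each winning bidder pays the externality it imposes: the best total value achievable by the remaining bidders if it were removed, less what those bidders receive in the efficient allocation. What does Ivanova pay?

Efficient allocation: Ivanova→Lot F ($176), Mendoza→Lot B ($101), Ghosh→Lot C ($168); total welfare W = $445.
Ivanova receives Lot F at value $176, so the others get W − 176 = $269.
Without Ivanova: best allocation of the remaining 2 bidders over all 3 lots is Mendoza→Lot F ($166), Ghosh→Lot C ($168), total $334.
VCG payment = (others' best without Ivanova) − (others' welfare with Ivanova) = 334 − 269 = $65.

Ivanova pays $65.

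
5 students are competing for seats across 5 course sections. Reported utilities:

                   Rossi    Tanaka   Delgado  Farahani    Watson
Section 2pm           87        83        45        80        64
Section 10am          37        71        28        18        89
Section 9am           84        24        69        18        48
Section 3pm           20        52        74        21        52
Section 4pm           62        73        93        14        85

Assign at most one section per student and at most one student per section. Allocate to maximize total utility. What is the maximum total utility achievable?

Optimal: Rossi→Section 9am (84 points), Tanaka→Section 4pm (73 points), Delgado→Section 3pm (74 points), Farahani→Section 2pm (80 points), Watson→Section 10am (89 points) — total 84+73+74+80+89 = 400 points.
Next-best assignment: Rossi→Section 9am, Tanaka→Section 3pm, Delgado→Section 4pm, Farahani→Section 2pm, Watson→Section 10am = 398 points.
Every other assignment is strictly worse.

Maximum total: 400 points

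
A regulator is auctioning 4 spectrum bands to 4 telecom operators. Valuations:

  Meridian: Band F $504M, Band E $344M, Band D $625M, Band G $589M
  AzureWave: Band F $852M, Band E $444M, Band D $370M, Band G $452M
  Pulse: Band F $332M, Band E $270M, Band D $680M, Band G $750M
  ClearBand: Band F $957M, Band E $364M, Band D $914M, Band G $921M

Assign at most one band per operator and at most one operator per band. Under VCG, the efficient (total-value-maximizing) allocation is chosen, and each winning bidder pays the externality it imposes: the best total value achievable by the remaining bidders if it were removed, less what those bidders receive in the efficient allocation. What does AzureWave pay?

Efficient allocation: Meridian→Band E ($344M), AzureWave→Band F ($852M), Pulse→Band G ($750M), ClearBand→Band D ($914M); total welfare W = $2860M.
AzureWave receives Band F at value $852M, so the others get W − 852 = $2008M.
Without AzureWave: best allocation of the remaining 3 bidders over all 4 bands is Meridian→Band D ($625M), Pulse→Band G ($750M), ClearBand→Band F ($957M), total $2332M.
VCG payment = (others' best without AzureWave) − (others' welfare with AzureWave) = 2332 − 2008 = $324M.

AzureWave pays $324M.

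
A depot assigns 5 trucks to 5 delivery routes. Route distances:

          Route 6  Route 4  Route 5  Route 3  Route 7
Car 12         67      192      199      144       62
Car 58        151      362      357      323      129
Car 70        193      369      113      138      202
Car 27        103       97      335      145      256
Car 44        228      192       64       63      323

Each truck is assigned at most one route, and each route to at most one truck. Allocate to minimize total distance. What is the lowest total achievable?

Optimal: Car 12→Route 6 (67 km), Car 58→Route 7 (129 km), Car 70→Route 5 (113 km), Car 27→Route 4 (97 km), Car 44→Route 3 (63 km) — total 67+129+113+97+63 = 469 km.
Min-entry greedy (repeatedly take the single cheapest remaining cell) gives 486 km, worse by 17.
Next-best assignment: Car 12→Route 7, Car 58→Route 6, Car 70→Route 5, Car 27→Route 4, Car 44→Route 3 = 486 km.
Swapping Car 27↔Car 12 (Car 27→Route 6 103 km, Car 12→Route 4 192 km) adds 131.
Checked against all permutations: 469 km is optimal.

Min total: 469 km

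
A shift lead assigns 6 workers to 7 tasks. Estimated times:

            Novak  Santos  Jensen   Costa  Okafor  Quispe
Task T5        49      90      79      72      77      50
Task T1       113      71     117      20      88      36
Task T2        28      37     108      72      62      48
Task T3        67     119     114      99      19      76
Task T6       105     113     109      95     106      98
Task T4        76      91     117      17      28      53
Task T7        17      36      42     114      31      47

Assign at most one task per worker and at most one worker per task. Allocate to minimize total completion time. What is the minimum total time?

Optimal: Novak→Task T5 (49 min), Santos→Task T2 (37 min), Jensen→Task T7 (42 min), Costa→Task T4 (17 min), Okafor→Task T3 (19 min), Quispe→Task T1 (36 min) — total 49+37+42+17+19+36 = 200 min.
Column-greedy (each task in turn goes to its cheapest remaining worker) gives 340 min, worse by 140.

Minimum total: 200 min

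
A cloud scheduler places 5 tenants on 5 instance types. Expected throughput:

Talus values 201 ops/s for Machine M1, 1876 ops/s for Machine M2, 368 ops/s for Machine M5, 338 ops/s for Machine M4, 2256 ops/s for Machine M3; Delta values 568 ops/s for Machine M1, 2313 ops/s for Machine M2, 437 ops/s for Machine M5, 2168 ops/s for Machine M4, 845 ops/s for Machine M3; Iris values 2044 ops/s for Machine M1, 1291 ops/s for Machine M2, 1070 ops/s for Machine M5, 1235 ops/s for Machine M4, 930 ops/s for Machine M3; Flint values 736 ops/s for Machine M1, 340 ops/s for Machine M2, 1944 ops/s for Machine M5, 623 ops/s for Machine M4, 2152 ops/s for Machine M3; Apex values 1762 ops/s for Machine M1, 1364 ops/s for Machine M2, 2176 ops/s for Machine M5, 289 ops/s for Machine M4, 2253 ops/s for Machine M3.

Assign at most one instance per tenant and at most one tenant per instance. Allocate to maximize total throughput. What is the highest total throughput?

Max total: 10416 ops/s

Optimal: Talus→Machine M2 (1876 ops/s), Delta→Machine M4 (2168 ops/s), Iris→Machine M1 (2044 ops/s), Flint→Machine M3 (2152 ops/s), Apex→Machine M5 (2176 ops/s) — total 1876+2168+2044+2152+2176 = 10416 ops/s.
Column-greedy (each instance in turn goes to its best remaining tenant) gives 9412 ops/s, worse by 1004.
Every other assignment is strictly worse.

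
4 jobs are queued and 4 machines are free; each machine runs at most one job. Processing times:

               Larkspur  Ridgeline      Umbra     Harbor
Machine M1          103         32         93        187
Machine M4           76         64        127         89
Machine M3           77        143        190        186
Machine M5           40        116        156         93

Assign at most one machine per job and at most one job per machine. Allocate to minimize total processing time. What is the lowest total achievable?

Optimal: Larkspur→Machine M3 (77 min), Ridgeline→Machine M4 (64 min), Umbra→Machine M1 (93 min), Harbor→Machine M5 (93 min) — total 77+64+93+93 = 327 min.
Column-greedy (each machine in turn goes to its cheapest remaining job) gives 450 min, worse by 123.
Next-best assignment: Larkspur→Machine M3, Ridgeline→Machine M1, Umbra→Machine M4, Harbor→Machine M5 = 329 min.
Swapping Ridgeline↔Harbor (Ridgeline→Machine M5 116 min, Harbor→Machine M4 89 min) adds 48.
Every other assignment is strictly worse.

Minimum total: 327 min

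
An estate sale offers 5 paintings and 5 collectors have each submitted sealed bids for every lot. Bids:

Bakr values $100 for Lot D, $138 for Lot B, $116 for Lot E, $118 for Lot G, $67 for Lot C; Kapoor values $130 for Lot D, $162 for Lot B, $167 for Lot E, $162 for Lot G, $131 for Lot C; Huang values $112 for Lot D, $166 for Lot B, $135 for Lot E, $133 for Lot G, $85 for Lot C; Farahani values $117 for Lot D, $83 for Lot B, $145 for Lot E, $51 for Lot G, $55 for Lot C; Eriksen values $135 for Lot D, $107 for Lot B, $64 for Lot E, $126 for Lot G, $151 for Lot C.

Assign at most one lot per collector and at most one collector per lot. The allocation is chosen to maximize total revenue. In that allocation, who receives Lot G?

Optimal: Bakr→Lot D ($100), Kapoor→Lot G ($162), Huang→Lot B ($166), Farahani→Lot E ($145), Eriksen→Lot C ($151) — total 100+162+166+145+151 = $724.
Max-entry greedy (repeatedly take the single best remaining cell) gives $719, worse by 5.
Swapping Farahani↔Eriksen (Farahani→Lot C $55, Eriksen→Lot E $64) loses 177.
Kapoor's own top lot is Lot E ($167), but forcing Kapoor→Lot E and reassigning the rest optimally gives only $719 — worse by 5.

Kapoor receives Lot G.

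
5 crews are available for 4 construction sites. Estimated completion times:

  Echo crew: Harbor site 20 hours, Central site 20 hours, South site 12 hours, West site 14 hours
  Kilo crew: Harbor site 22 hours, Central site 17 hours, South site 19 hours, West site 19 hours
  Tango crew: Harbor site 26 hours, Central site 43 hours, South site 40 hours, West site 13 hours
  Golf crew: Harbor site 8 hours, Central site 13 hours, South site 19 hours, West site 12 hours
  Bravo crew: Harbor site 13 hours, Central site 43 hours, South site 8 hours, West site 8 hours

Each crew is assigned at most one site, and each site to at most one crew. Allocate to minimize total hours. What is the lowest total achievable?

Treat this as an assignment problem: match each crew to one site.
Optimal: Golf crew→Harbor site (8 hours), Kilo crew→Central site (17 hours), Echo crew→South site (12 hours), Bravo crew→West site (8 hours) — total 8+17+12+8 = 45 hours.
Column-greedy (each site in turn goes to its cheapest remaining crew) gives 46 hours, worse by 1.

Min total: 45 hours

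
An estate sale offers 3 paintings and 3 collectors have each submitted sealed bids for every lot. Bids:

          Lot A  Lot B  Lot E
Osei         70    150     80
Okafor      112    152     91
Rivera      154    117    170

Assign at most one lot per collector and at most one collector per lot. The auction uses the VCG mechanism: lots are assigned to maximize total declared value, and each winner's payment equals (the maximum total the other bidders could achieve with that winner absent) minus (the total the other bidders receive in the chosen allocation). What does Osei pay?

Osei pays $40.

Efficient allocation: Osei→Lot B ($150), Okafor→Lot A ($112), Rivera→Lot E ($170); total welfare W = $432.
Osei receives Lot B at value $150, so the others get W − 150 = $282.
Without Osei: best allocation of the remaining 2 bidders over all 3 lots is Okafor→Lot B ($152), Rivera→Lot E ($170), total $322.
VCG payment = (others' best without Osei) − (others' welfare with Osei) = 322 − 282 = $40.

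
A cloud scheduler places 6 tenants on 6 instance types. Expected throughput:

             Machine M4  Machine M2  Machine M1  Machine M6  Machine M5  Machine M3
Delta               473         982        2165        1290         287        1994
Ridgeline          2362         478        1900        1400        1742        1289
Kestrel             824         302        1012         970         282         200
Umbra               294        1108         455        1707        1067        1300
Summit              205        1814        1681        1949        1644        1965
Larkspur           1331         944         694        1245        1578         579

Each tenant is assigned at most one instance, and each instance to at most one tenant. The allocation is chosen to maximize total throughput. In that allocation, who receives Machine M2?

Summit receives Machine M2.

This is the linear assignment problem.
Optimal: Delta→Machine M3 (1994 ops/s), Ridgeline→Machine M4 (2362 ops/s), Kestrel→Machine M1 (1012 ops/s), Umbra→Machine M6 (1707 ops/s), Summit→Machine M2 (1814 ops/s), Larkspur→Machine M5 (1578 ops/s) — total 1994+2362+1012+1707+1814+1578 = 10467 ops/s.
Max-entry greedy (repeatedly take the single best remaining cell) gives 10079 ops/s, worse by 388.
Swapping Delta↔Larkspur (Delta→Machine M5 287 ops/s, Larkspur→Machine M3 579 ops/s) loses 2706.
Summit's own top instance is Machine M3 (1965 ops/s), but forcing Summit→Machine M3 and reassigning the rest optimally gives only 10148 ops/s — worse by 319.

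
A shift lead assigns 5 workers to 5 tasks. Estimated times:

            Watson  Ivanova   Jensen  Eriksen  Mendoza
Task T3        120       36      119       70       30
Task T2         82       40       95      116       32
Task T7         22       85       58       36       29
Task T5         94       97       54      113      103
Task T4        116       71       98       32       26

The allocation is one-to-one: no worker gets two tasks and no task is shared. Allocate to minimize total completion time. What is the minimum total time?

Min total: 176 min

Optimal: Watson→Task T7 (22 min), Ivanova→Task T3 (36 min), Jensen→Task T5 (54 min), Eriksen→Task T4 (32 min), Mendoza→Task T2 (32 min) — total 22+36+54+32+32 = 176 min.
Min-entry greedy (repeatedly take the single cheapest remaining cell) gives 254 min, worse by 78.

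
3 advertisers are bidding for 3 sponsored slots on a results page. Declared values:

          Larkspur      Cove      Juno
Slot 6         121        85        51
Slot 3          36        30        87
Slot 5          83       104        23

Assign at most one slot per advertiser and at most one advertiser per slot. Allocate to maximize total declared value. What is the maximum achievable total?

Optimal: Larkspur→Slot 6 ($121), Cove→Slot 5 ($104), Juno→Slot 3 ($87) — total 121+104+87 = $312.
Swapping Larkspur↔Cove (Larkspur→Slot 5 $83, Cove→Slot 6 $85) loses 57.
Every other assignment is strictly worse.

Maximum total: $312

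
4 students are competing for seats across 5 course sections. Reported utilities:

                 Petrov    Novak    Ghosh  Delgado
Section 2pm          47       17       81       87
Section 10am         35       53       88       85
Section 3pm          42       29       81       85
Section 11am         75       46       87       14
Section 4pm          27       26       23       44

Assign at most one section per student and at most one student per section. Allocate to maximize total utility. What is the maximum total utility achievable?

Optimal: Petrov→Section 11am (75 points), Novak→Section 10am (53 points), Ghosh→Section 3pm (81 points), Delgado→Section 2pm (87 points) — total 75+53+81+87 = 296 points.
Row-greedy (each student in turn takes its best remaining section) gives 294 points, worse by 2.
No other one-to-one assignment exceeds 296 points.

Maximum total: 296 points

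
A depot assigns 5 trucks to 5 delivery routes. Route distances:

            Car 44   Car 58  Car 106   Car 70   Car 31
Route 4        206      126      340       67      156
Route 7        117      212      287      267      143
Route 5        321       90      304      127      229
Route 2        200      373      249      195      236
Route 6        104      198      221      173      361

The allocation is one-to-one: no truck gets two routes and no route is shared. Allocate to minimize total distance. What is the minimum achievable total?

Minimum total: 653 km

Optimal: Car 44→Route 6 (104 km), Car 58→Route 5 (90 km), Car 106→Route 2 (249 km), Car 70→Route 4 (67 km), Car 31→Route 7 (143 km) — total 104+90+249+67+143 = 653 km.
Column-greedy (each route in turn goes to its cheapest remaining truck) gives 731 km, worse by 78.
No other one-to-one assignment undercuts 653 km.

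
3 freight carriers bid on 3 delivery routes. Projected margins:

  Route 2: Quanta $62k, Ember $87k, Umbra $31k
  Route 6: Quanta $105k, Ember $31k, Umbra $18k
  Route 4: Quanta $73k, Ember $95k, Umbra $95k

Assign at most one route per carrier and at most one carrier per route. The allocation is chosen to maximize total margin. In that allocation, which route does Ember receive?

Ember receives Route 2.

Optimal: Quanta→Route 6 ($105k), Ember→Route 2 ($87k), Umbra→Route 4 ($95k) — total 105+87+95 = $287k.
Row-greedy (each carrier in turn takes its best remaining route) gives $231k, worse by 56.
Every other assignment is strictly worse.
Ember's own top route is Route 4 ($95k), but forcing Ember→Route 4 and reassigning the rest optimally gives only $231k — worse by 56.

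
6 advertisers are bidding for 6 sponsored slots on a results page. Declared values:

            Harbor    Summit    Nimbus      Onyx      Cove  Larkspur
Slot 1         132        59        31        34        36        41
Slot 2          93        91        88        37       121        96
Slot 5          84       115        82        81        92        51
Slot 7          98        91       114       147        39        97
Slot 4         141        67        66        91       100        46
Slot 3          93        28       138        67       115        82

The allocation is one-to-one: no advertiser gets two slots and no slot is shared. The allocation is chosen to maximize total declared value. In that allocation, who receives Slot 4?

Treat this as an assignment problem: match each advertiser to one slot.
Optimal: Harbor→Slot 1 ($132), Summit→Slot 5 ($115), Nimbus→Slot 3 ($138), Onyx→Slot 7 ($147), Cove→Slot 4 ($100), Larkspur→Slot 2 ($96) — total 132+115+138+147+100+96 = $728.
Max-entry greedy (repeatedly take the single best remaining cell) gives $703, worse by 25.
Checked against all permutations: $728 is optimal.
Cove's own top slot is Slot 2 ($121), but forcing Cove→Slot 2 and reassigning the rest optimally gives only $703 — worse by 25.

Cove receives Slot 4.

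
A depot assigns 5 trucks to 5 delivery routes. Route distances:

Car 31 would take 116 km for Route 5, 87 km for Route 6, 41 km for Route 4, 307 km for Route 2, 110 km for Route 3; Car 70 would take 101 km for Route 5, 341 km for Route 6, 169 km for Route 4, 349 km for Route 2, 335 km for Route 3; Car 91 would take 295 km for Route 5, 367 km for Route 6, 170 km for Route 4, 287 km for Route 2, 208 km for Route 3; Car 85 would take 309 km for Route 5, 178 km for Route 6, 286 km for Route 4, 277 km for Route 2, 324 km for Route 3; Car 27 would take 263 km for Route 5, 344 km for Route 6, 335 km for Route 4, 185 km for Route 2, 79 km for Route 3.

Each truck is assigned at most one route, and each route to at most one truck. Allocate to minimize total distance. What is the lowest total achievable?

Optimal: Car 31→Route 4 (41 km), Car 70→Route 5 (101 km), Car 91→Route 2 (287 km), Car 85→Route 6 (178 km), Car 27→Route 3 (79 km) — total 41+101+287+178+79 = 686 km.
Row-greedy (each truck in turn takes its cheapest remaining route) gives 713 km, worse by 27.
Next-best assignment: Car 31→Route 4, Car 70→Route 5, Car 91→Route 3, Car 85→Route 6, Car 27→Route 2 = 713 km.
Swapping Car 31↔Car 85 (Car 31→Route 6 87 km, Car 85→Route 4 286 km) adds 154.

Min total: 686 km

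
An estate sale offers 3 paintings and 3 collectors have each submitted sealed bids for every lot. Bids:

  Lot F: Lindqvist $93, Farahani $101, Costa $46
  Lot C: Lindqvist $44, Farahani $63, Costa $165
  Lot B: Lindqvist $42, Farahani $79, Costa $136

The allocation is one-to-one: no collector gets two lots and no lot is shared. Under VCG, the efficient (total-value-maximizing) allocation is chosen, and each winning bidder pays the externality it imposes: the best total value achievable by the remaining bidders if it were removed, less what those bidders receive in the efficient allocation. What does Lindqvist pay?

Lindqvist pays $22.

Efficient allocation: Lindqvist→Lot F ($93), Farahani→Lot B ($79), Costa→Lot C ($165); total welfare W = $337.
Lindqvist receives Lot F at value $93, so the others get W − 93 = $244.
Without Lindqvist: best allocation of the remaining 2 bidders over all 3 lots is Farahani→Lot F ($101), Costa→Lot C ($165), total $266.
VCG payment = (others' best without Lindqvist) − (others' welfare with Lindqvist) = 266 − 244 = $22.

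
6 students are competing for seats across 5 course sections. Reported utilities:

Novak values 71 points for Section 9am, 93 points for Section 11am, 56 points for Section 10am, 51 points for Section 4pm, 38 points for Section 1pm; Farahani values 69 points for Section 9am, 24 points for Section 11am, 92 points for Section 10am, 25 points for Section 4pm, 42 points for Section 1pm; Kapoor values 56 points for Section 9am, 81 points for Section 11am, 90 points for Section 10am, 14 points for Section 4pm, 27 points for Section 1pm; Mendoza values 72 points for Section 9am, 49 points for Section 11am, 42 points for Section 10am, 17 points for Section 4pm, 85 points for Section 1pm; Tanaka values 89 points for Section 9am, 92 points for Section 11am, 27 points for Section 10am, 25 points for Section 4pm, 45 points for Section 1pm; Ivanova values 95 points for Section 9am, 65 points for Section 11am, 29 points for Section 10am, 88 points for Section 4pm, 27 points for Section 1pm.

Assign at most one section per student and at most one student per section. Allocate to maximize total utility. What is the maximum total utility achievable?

Maximum total: 447 points

This is the linear assignment problem.
Optimal: Tanaka→Section 9am (89 points), Novak→Section 11am (93 points), Farahani→Section 10am (92 points), Ivanova→Section 4pm (88 points), Mendoza→Section 1pm (85 points) — total 89+93+92+88+85 = 447 points.
Column-greedy (each section in turn goes to its best remaining student) gives 390 points, worse by 57.
Next-best assignment: Tanaka→Section 9am, Novak→Section 11am, Kapoor→Section 10am, Ivanova→Section 4pm, Mendoza→Section 1pm = 445 points.
Swapping Ivanova↔Mendoza (Ivanova→Section 1pm 27 points, Mendoza→Section 4pm 17 points) loses 129.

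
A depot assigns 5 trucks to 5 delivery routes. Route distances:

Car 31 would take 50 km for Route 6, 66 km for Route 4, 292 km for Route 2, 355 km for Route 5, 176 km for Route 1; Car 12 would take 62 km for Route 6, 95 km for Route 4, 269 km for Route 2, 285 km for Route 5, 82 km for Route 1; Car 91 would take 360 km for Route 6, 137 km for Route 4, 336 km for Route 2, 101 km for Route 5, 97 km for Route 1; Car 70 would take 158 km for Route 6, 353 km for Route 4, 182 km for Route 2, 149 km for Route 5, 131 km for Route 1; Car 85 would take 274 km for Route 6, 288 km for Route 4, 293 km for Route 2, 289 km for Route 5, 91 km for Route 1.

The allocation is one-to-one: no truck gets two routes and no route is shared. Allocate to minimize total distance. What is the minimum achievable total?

Minimum total: 502 km

Optimal: Car 31→Route 4 (66 km), Car 12→Route 6 (62 km), Car 91→Route 5 (101 km), Car 70→Route 2 (182 km), Car 85→Route 1 (91 km) — total 66+62+101+182+91 = 502 km.
Row-greedy (each truck in turn takes its cheapest remaining route) gives 703 km, worse by 201.
Every other assignment is strictly worse.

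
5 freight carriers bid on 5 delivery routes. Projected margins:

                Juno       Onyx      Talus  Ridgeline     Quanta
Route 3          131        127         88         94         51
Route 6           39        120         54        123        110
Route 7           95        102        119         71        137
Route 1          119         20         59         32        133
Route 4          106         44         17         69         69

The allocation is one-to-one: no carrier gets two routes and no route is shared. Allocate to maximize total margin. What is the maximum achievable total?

Max total: $608k

This is a one-to-one assignment (maximum-weight bipartite matching).
Optimal: Juno→Route 4 ($106k), Onyx→Route 3 ($127k), Talus→Route 7 ($119k), Ridgeline→Route 6 ($123k), Quanta→Route 1 ($133k) — total 106+127+119+123+133 = $608k.
Max-entry greedy (repeatedly take the single best remaining cell) gives $494k, worse by 114.
Checked against all permutations: $608k is optimal.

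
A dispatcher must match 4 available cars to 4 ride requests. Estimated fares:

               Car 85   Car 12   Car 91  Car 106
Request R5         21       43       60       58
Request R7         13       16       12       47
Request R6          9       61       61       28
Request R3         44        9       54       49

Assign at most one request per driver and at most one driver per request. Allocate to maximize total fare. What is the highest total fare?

Maximum total: $212

This is the linear assignment problem.
Optimal: Car 85→Request R3 ($44), Car 12→Request R6 ($61), Car 91→Request R5 ($60), Car 106→Request R7 ($47) — total 44+61+60+47 = $212.
Max-entry greedy (repeatedly take the single best remaining cell) gives $183, worse by 29.
Checked against all permutations: $212 is optimal.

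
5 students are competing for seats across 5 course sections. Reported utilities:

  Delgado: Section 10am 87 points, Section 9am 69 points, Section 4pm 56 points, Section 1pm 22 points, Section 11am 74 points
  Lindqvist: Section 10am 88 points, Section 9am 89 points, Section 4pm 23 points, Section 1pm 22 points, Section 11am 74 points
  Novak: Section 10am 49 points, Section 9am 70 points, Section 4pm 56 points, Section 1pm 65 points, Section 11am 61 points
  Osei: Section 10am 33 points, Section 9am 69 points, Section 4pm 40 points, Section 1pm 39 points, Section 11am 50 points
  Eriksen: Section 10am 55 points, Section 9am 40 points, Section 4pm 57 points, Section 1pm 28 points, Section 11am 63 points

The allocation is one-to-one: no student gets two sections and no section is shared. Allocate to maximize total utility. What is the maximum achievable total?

Maximum total: 353 points

Optimal: Delgado→Section 11am (74 points), Lindqvist→Section 10am (88 points), Novak→Section 1pm (65 points), Osei→Section 9am (69 points), Eriksen→Section 4pm (57 points) — total 74+88+65+69+57 = 353 points.
Row-greedy (each student in turn takes its best remaining section) gives 348 points, worse by 5.
Next-best assignment: Delgado→Section 10am, Lindqvist→Section 11am, Novak→Section 1pm, Osei→Section 9am, Eriksen→Section 4pm = 352 points.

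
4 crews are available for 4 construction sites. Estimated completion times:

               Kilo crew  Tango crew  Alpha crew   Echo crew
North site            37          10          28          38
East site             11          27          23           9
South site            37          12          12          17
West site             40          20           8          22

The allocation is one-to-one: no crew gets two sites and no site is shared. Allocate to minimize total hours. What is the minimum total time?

Minimum total: 46 hours

Optimal: Kilo crew→East site (11 hours), Tango crew→North site (10 hours), Alpha crew→West site (8 hours), Echo crew→South site (17 hours) — total 11+10+8+17 = 46 hours.
Column-greedy (each site in turn goes to its cheapest remaining crew) gives 71 hours, worse by 25.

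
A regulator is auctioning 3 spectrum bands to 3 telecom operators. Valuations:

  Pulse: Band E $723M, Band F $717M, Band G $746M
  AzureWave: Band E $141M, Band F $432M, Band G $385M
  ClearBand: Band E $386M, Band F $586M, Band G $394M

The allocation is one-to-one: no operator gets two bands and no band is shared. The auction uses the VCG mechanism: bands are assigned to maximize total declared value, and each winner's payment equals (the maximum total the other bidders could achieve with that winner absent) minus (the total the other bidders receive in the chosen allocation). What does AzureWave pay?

Efficient allocation: Pulse→Band E ($723M), AzureWave→Band G ($385M), ClearBand→Band F ($586M); total welfare W = $1694M.
AzureWave receives Band G at value $385M, so the others get W − 385 = $1309M.
Without AzureWave: best allocation of the remaining 2 bidders over all 3 bands is Pulse→Band G ($746M), ClearBand→Band F ($586M), total $1332M.
VCG payment = (others' best without AzureWave) − (others' welfare with AzureWave) = 1332 − 1309 = $23M.

AzureWave pays $23M.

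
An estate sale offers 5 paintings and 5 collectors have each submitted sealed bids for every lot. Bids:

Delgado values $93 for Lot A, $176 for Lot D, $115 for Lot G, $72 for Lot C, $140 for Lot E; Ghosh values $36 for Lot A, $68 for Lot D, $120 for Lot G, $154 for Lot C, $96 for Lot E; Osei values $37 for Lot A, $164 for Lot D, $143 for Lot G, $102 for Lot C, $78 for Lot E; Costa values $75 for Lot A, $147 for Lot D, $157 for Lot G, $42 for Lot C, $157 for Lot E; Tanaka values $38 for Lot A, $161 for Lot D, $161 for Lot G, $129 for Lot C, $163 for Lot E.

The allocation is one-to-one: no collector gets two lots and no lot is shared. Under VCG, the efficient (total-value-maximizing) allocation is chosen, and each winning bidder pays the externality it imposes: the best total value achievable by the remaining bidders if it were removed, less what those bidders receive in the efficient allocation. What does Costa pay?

Efficient allocation: Delgado→Lot A ($93), Ghosh→Lot C ($154), Osei→Lot D ($164), Costa→Lot G ($157), Tanaka→Lot E ($163); total welfare W = $731.
Costa receives Lot G at value $157, so the others get W − 157 = $574.
Without Costa: best allocation of the remaining 4 bidders over all 5 lots is Delgado→Lot D ($176), Ghosh→Lot C ($154), Osei→Lot G ($143), Tanaka→Lot E ($163), total $636.
VCG payment = (others' best without Costa) − (others' welfare with Costa) = 636 − 574 = $62.

Costa pays $62.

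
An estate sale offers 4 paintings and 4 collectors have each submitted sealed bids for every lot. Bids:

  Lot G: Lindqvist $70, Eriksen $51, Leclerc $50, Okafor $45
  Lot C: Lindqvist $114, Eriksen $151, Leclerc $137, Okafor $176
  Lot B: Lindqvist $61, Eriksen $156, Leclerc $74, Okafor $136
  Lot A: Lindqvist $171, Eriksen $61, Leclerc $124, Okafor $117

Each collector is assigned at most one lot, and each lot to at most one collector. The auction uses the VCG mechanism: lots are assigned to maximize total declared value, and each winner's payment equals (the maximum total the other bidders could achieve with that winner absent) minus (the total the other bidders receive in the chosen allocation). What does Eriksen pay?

Eriksen pays $47.

Efficient allocation: Lindqvist→Lot A ($171), Eriksen→Lot B ($156), Leclerc→Lot G ($50), Okafor→Lot C ($176); total welfare W = $553.
Eriksen receives Lot B at value $156, so the others get W − 156 = $397.
Without Eriksen: best allocation of the remaining 3 bidders over all 4 lots is Lindqvist→Lot A ($171), Leclerc→Lot C ($137), Okafor→Lot B ($136), total $444.
VCG payment = (others' best without Eriksen) − (others' welfare with Eriksen) = 444 − 397 = $47.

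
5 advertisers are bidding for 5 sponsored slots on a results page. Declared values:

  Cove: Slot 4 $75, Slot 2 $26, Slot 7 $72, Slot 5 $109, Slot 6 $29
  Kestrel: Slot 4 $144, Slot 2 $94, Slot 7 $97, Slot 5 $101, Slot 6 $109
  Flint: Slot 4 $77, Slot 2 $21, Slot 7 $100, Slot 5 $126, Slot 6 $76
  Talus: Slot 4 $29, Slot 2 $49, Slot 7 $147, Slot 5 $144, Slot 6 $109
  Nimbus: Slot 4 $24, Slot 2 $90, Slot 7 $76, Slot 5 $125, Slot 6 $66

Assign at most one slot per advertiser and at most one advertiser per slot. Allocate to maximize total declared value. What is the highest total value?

This is a one-to-one assignment (maximum-weight bipartite matching).
Optimal: Cove→Slot 5 ($109), Kestrel→Slot 4 ($144), Flint→Slot 6 ($76), Talus→Slot 7 ($147), Nimbus→Slot 2 ($90) — total 109+144+76+147+90 = $566.
Column-greedy (each slot in turn goes to its best remaining advertiser) gives $536, worse by 30.
Next-best assignment: Cove→Slot 5, Kestrel→Slot 4, Flint→Slot 7, Talus→Slot 6, Nimbus→Slot 2 = $552.
Every other assignment is strictly worse.

Max total: $566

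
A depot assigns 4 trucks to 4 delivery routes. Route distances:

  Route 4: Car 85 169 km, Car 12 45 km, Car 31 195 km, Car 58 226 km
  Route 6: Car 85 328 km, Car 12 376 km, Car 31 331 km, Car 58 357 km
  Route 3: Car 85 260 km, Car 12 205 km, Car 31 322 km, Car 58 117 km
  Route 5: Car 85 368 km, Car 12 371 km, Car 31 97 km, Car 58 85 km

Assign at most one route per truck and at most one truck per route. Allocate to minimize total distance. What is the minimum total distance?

Minimum total: 587 km

Treat this as an assignment problem: match each truck to one route.
Optimal: Car 85→Route 6 (328 km), Car 12→Route 4 (45 km), Car 31→Route 5 (97 km), Car 58→Route 3 (117 km) — total 328+45+97+117 = 587 km.
Min-entry greedy (repeatedly take the single cheapest remaining cell) gives 721 km, worse by 134.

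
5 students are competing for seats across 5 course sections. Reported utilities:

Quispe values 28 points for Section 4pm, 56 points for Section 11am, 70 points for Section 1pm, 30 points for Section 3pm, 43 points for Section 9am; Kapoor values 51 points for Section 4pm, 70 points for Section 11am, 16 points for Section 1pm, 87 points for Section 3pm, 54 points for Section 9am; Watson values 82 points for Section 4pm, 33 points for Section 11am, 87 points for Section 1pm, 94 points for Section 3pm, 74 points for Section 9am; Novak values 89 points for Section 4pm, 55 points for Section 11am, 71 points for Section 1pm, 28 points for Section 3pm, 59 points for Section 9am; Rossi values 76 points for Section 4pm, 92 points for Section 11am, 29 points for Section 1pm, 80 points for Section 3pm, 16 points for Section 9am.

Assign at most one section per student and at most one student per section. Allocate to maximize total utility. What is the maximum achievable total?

Maximum total: 412 points

Optimal: Quispe→Section 1pm (70 points), Kapoor→Section 3pm (87 points), Watson→Section 9am (74 points), Novak→Section 4pm (89 points), Rossi→Section 11am (92 points) — total 70+87+74+89+92 = 412 points.
Max-entry greedy (repeatedly take the single best remaining cell) gives 399 points, worse by 13.
Next-best assignment: Quispe→Section 1pm, Kapoor→Section 9am, Watson→Section 3pm, Novak→Section 4pm, Rossi→Section 11am = 399 points.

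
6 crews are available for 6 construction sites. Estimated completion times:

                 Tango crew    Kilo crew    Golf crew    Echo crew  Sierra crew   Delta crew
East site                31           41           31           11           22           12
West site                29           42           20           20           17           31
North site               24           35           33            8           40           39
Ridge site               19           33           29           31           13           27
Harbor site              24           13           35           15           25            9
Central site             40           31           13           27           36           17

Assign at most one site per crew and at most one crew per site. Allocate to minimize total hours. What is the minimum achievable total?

This is a one-to-one assignment (minimum-cost bipartite matching).
Optimal: Tango crew→Ridge site (19 hours), Kilo crew→Harbor site (13 hours), Golf crew→Central site (13 hours), Echo crew→North site (8 hours), Sierra crew→West site (17 hours), Delta crew→East site (12 hours) — total 19+13+13+8+17+12 = 82 hours.

Min total: 82 hours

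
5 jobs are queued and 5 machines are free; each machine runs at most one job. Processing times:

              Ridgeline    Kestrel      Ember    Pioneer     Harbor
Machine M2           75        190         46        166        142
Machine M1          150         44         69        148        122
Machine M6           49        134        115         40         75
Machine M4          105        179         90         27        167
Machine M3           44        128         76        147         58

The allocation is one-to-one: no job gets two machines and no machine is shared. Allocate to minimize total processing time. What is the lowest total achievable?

Minimum total: 224 min

Optimal: Ridgeline→Machine M6 (49 min), Kestrel→Machine M1 (44 min), Ember→Machine M2 (46 min), Pioneer→Machine M4 (27 min), Harbor→Machine M3 (58 min) — total 49+44+46+27+58 = 224 min.
Min-entry greedy (repeatedly take the single cheapest remaining cell) gives 236 min, worse by 12.
Checked against all permutations: 224 min is optimal.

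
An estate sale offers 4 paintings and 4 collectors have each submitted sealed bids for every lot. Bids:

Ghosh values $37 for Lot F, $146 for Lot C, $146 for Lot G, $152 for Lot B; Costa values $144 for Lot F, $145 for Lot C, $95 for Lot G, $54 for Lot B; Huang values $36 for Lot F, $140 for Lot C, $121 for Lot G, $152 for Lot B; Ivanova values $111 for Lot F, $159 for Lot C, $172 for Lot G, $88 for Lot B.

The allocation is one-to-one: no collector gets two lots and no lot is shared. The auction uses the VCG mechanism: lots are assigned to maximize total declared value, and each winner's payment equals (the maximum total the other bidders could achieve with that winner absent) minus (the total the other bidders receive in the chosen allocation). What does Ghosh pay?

Ghosh pays $1.

Efficient allocation: Ghosh→Lot C ($146), Costa→Lot F ($144), Huang→Lot B ($152), Ivanova→Lot G ($172); total welfare W = $614.
Ghosh receives Lot C at value $146, so the others get W − 146 = $468.
Without Ghosh: best allocation of the remaining 3 bidders over all 4 lots is Costa→Lot C ($145), Huang→Lot B ($152), Ivanova→Lot G ($172), total $469.
VCG payment = (others' best without Ghosh) − (others' welfare with Ghosh) = 469 − 468 = $1.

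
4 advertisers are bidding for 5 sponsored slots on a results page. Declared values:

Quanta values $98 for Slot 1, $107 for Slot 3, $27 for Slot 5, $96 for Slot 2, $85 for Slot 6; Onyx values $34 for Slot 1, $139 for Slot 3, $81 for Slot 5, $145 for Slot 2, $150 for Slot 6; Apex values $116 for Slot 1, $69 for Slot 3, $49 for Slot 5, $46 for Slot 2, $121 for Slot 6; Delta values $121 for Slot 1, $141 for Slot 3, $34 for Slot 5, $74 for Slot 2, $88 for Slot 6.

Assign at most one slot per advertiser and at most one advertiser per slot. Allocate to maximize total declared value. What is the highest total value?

Maximum total: $505

Optimal: Quanta→Slot 1 ($98), Onyx→Slot 2 ($145), Apex→Slot 6 ($121), Delta→Slot 3 ($141) — total 98+145+121+141 = $505.
Row-greedy (each advertiser in turn takes its best remaining slot) gives $447, worse by 58.
Swapping Quanta↔Onyx (Quanta→Slot 2 $96, Onyx→Slot 1 $34) loses 113.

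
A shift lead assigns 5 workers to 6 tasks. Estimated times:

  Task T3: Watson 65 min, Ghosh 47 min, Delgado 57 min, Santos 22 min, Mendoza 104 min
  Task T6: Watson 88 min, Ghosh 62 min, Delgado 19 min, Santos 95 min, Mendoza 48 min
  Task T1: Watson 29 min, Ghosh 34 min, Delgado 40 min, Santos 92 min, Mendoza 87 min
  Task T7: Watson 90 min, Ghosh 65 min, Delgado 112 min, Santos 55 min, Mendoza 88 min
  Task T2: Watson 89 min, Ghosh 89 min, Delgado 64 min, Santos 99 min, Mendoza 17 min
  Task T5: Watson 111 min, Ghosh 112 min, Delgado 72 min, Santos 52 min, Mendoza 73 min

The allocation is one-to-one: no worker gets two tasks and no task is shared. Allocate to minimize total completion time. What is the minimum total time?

Optimal: Watson→Task T1 (29 min), Ghosh→Task T7 (65 min), Delgado→Task T6 (19 min), Santos→Task T3 (22 min), Mendoza→Task T2 (17 min) — total 29+65+19+22+17 = 152 min.
Row-greedy (each worker in turn takes its cheapest remaining task) gives 164 min, worse by 12.
Checked against all permutations: 152 min is optimal.

Minimum total: 152 min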